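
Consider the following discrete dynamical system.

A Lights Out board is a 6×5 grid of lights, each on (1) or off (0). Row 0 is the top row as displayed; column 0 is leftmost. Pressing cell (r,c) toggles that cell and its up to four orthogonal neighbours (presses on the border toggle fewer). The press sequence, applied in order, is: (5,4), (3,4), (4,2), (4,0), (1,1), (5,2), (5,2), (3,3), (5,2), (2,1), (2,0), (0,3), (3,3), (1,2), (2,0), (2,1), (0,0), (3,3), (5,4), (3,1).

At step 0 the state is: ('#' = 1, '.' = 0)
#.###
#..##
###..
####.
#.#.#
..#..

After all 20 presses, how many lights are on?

16

gen 0: #.###
#..##
###..
####.
#.#.#
..#..
gen 1: #.###
#..##
###..
####.
#.#..
..###
gen 2: #.###
#..##
###.#
###.#
#.#.#
..###
gen 3: #.###
#..##
###.#
##..#
##.##
...##
gen 4: #.###
#..##
###.#
.#..#
...##
#..##
gen 5: #####
.####
#.#.#
.#..#
...##
#..##
gen 6: #####
.####
#.#.#
.#..#
..###
###.#
gen 7: #####
.####
#.#.#
.#..#
...##
#..##
gen 8: #####
.####
#.###
.###.
....#
#..##
gen 9: #####
.####
#.###
.###.
..#.#
###.#
gen 10: #####
..###
.#.##
..##.
..#.#
###.#
gen 11: #####
#.###
#..##
#.##.
..#.#
###.#
gen 12: ##...
#.#.#
#..##
#.##.
..#.#
###.#
gen 13: ##...
#.#.#
#...#
#...#
..###
###.#
gen 14: ###..
##.##
#.#.#
#...#
..###
###.#
gen 15: ###..
.#.##
.##.#
....#
..###
###.#
gen 16: ###..
...##
#...#
.#..#
..###
###.#
gen 17: ..#..
#..##
#...#
.#..#
..###
###.#
gen 18: ..#..
#..##
#..##
.###.
..#.#
###.#
gen 19: ..#..
#..##
#..##
.###.
..#..
####.
gen 20: ..#..
#..##
##.##
#..#.
.##..
####.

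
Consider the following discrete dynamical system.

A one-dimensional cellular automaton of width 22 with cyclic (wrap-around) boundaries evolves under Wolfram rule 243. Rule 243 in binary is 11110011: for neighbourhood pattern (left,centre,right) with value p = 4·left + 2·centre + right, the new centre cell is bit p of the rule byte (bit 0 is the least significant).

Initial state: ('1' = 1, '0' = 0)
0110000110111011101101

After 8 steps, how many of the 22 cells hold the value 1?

16

step 0: 0110000110111011101101
step 1: 1011111011011101110110
step 2: 0101111101101110111011
step 3: 1010111110110111011101
step 4: 1101011111011011101110
step 5: 0110101111101101110111
step 6: 1011010111110110111011
step 7: 1101101011111011011101
step 8: 1110110101111101101110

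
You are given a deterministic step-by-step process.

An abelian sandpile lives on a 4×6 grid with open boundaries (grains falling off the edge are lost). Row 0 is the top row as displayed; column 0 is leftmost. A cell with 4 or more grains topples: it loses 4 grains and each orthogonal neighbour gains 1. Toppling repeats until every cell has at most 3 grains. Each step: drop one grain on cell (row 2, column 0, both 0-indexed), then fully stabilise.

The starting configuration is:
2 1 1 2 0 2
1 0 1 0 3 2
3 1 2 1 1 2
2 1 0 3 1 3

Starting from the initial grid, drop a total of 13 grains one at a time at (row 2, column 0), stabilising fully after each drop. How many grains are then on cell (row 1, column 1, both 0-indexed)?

2

k=0  2 1 1 2 0 2
1 0 1 0 3 2
3 1 2 1 1 2
2 1 0 3 1 3
k=1  2 1 1 2 0 2
2 0 1 0 3 2
0 2 2 1 1 2
3 1 0 3 1 3
k=2  2 1 1 2 0 2
2 0 1 0 3 2
1 2 2 1 1 2
3 1 0 3 1 3
k=3  2 1 1 2 0 2
2 0 1 0 3 2
2 2 2 1 1 2
3 1 0 3 1 3
k=4  2 1 1 2 0 2
2 0 1 0 3 2
3 2 2 1 1 2
3 1 0 3 1 3
k=5  2 1 1 2 0 2
3 0 1 0 3 2
1 3 2 1 1 2
0 2 0 3 1 3
k=6  2 1 1 2 0 2
3 0 1 0 3 2
2 3 2 1 1 2
0 2 0 3 1 3
k=7  2 1 1 2 0 2
3 0 1 0 3 2
3 3 2 1 1 2
0 2 0 3 1 3
k=8  3 1 1 2 0 2
0 2 1 0 3 2
2 0 3 1 1 2
1 3 0 3 1 3
k=9  3 1 1 2 0 2
0 2 1 0 3 2
3 0 3 1 1 2
1 3 0 3 1 3
k=10  3 1 1 2 0 2
1 2 1 0 3 2
0 1 3 1 1 2
2 3 0 3 1 3
k=11  3 1 1 2 0 2
1 2 1 0 3 2
1 1 3 1 1 2
2 3 0 3 1 3
k=12  3 1 1 2 0 2
1 2 1 0 3 2
2 1 3 1 1 2
2 3 0 3 1 3
k=13  3 1 1 2 0 2
1 2 1 0 3 2
3 1 3 1 1 2
2 3 0 3 1 3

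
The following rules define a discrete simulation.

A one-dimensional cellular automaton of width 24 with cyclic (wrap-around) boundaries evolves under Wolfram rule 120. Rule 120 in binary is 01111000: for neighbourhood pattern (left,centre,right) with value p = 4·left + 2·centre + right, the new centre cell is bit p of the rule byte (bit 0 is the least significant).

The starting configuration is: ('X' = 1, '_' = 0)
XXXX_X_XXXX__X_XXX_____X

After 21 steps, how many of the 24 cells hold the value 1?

k=0  XXXX_X_XXXX__X_XXX_____X
k=1  ___XX_XX__XX__XX_XX____X
k=2  X__XXXXXX_XXX_XXXXXX____
k=3  _X_X____XXX_XXX____XX___
k=4  __X_X___X_XXX_XX___XXX__
k=5  ___X_X___XX_XXXXX__X_XX_
k=6  ____X_X__XXXX___XX__XXXX
k=7  X____X_X_X__XX__XXX_X__X
k=8  XX____X_X_X_XXX_X_XX_X_X
k=9  _XX____X_X_XX_XX_XXXX_XX
k=10  XXXX____X_XXXXXXXX__XXXX
k=11  ___XX____XX______XX_X___
k=12  ___XXX___XXX_____XXX_X__
k=13  ___X_XX__X_XX____X_XX_X_
k=14  ____XXXX__XXXX____XXXX_X
k=15  X___X__XX_X__XX___X__XX_
k=16  _X___X_XXX_X_XXX___X_XXX
k=17  X_X___XX_XX_XX_XX___XX_X
k=18  XX_X__XXXXXXXXXXXX__XXXX
k=19  _XX_X_X__________XX_X___
k=20  _XXX_X_X_________XXX_X__
k=21  _X_XX_X_X________X_XX_X_

9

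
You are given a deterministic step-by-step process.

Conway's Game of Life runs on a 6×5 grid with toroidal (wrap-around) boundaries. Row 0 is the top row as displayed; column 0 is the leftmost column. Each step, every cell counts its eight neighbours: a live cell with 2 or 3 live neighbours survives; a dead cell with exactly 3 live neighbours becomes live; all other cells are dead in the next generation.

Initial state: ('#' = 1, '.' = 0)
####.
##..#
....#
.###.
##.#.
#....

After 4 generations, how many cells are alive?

2

t=0: ####.
##..#
....#
.###.
##.#.
#....
t=1: ..##.
.....
....#
.#.#.
#..#.
...#.
t=2: ..##.
...#.
.....
#.##.
...#.
...#.
t=3: ..###
..##.
..###
..###
...#.
...##
t=4: .....
.#...
.#...
.....
.....
.....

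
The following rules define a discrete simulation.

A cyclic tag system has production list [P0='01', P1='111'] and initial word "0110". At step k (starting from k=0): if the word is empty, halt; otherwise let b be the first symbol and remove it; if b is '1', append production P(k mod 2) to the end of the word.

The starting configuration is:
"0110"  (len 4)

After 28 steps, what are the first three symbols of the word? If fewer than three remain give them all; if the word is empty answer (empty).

step 0: "0110"  (len 4)
step 1: "110"  (len 3)
step 2: "10111"  (len 5)
step 3: "011101"  (len 6)
step 4: "11101"  (len 5)
step 5: "110101"  (len 6)
step 6: "10101111"  (len 8)
step 7: "010111101"  (len 9)
step 8: "10111101"  (len 8)
step 9: "011110101"  (len 9)
step 10: "11110101"  (len 8)
step 11: "111010101"  (len 9)
step 12: "11010101111"  (len 11)
step 13: "101010111101"  (len 12)
step 14: "01010111101111"  (len 14)
step 15: "1010111101111"  (len 13)
step 16: "010111101111111"  (len 15)
step 17: "10111101111111"  (len 14)
step 18: "0111101111111111"  (len 16)
step 19: "111101111111111"  (len 15)
step 20: "11101111111111111"  (len 17)
step 21: "110111111111111101"  (len 18)
step 22: "10111111111111101111"  (len 20)
step 23: "011111111111110111101"  (len 21)
step 24: "11111111111110111101"  (len 20)
step 25: "111111111111011110101"  (len 21)
step 26: "11111111111011110101111"  (len 23)
step 27: "111111111101111010111101"  (len 24)
step 28: "11111111101111010111101111"  (len 26)

111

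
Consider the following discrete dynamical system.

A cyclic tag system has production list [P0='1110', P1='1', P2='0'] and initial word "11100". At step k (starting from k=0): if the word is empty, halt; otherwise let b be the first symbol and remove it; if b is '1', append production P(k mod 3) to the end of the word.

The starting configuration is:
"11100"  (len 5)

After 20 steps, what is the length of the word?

step 0: "11100"  (len 5)
step 1: "11001110"  (len 8)
step 2: "10011101"  (len 8)
step 3: "00111010"  (len 8)
step 4: "0111010"  (len 7)
step 5: "111010"  (len 6)
step 6: "110100"  (len 6)
step 7: "101001110"  (len 9)
step 8: "010011101"  (len 9)
step 9: "10011101"  (len 8)
step 10: "00111011110"  (len 11)
step 11: "0111011110"  (len 10)
step 12: "111011110"  (len 9)
step 13: "110111101110"  (len 12)
step 14: "101111011101"  (len 12)
step 15: "011110111010"  (len 12)
step 16: "11110111010"  (len 11)
step 17: "11101110101"  (len 11)
step 18: "11011101010"  (len 11)
step 19: "10111010101110"  (len 14)
step 20: "01110101011101"  (len 14)

14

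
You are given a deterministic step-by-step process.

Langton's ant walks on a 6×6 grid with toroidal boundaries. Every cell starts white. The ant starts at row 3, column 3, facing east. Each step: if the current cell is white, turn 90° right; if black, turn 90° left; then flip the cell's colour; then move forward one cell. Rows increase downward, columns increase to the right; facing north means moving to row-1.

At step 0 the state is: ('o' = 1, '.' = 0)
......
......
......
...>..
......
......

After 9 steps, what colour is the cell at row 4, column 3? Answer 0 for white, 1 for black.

t=0: ......
......
......
...>..
......
......
t=1: ......
......
......
...o..
...v..
......
t=2: ......
......
......
...o..
..<o..
......
t=3: ......
......
......
..^o..
..oo..
......
t=4: ......
......
......
..o>..
..oo..
......
t=5: ......
......
...^..
..o...
..oo..
......
t=6: ......
......
...o>.
..o...
..oo..
......
t=7: ......
......
...oo.
..o.v.
..oo..
......
t=8: ......
......
...oo.
..o<o.
..oo..
......
t=9: ......
......
...^o.
..ooo.
..oo..
......

1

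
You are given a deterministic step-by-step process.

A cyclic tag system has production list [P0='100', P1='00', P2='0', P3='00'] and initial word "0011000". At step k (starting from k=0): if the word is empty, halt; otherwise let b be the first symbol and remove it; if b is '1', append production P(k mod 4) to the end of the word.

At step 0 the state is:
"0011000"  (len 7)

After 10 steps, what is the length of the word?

[0] "0011000"  (len 7)
[1] "011000"  (len 6)
[2] "11000"  (len 5)
[3] "10000"  (len 5)
[4] "000000"  (len 6)
[5] "00000"  (len 5)
[6] "0000"  (len 4)
[7] "000"  (len 3)
[8] "00"  (len 2)
[9] "0"  (len 1)
[10] (halted — word empty)

0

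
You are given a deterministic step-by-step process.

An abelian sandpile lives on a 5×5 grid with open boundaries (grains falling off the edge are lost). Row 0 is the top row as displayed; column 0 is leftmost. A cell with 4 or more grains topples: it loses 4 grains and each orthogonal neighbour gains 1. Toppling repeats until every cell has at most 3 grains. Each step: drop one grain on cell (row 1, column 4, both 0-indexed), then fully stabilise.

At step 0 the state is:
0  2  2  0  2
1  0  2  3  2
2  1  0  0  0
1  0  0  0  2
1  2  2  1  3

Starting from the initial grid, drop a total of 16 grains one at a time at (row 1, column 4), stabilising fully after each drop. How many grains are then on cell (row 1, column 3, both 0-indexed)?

gen 0: 0  2  2  0  2
1  0  2  3  2
2  1  0  0  0
1  0  0  0  2
1  2  2  1  3
gen 1: 0  2  2  0  2
1  0  2  3  3
2  1  0  0  0
1  0  0  0  2
1  2  2  1  3
gen 2: 0  2  2  1  3
1  0  3  0  1
2  1  0  1  1
1  0  0  0  2
1  2  2  1  3
gen 3: 0  2  2  1  3
1  0  3  0  2
2  1  0  1  1
1  0  0  0  2
1  2  2  1  3
gen 4: 0  2  2  1  3
1  0  3  0  3
2  1  0  1  1
1  0  0  0  2
1  2  2  1  3
gen 5: 0  2  2  2  0
1  0  3  1  1
2  1  0  1  2
1  0  0  0  2
1  2  2  1  3
gen 6: 0  2  2  2  0
1  0  3  1  2
2  1  0  1  2
1  0  0  0  2
1  2  2  1  3
gen 7: 0  2  2  2  0
1  0  3  1  3
2  1  0  1  2
1  0  0  0  2
1  2  2  1  3
gen 8: 0  2  2  2  1
1  0  3  2  0
2  1  0  1  3
1  0  0  0  2
1  2  2  1  3
gen 9: 0  2  2  2  1
1  0  3  2  1
2  1  0  1  3
1  0  0  0  2
1  2  2  1  3
gen 10: 0  2  2  2  1
1  0  3  2  2
2  1  0  1  3
1  0  0  0  2
1  2  2  1  3
gen 11: 0  2  2  2  1
1  0  3  2  3
2  1  0  1  3
1  0  0  0  2
1  2  2  1  3
gen 12: 0  2  2  2  2
1  0  3  3  1
2  1  0  2  0
1  0  0  0  3
1  2  2  1  3
gen 13: 0  2  2  2  2
1  0  3  3  2
2  1  0  2  0
1  0  0  0  3
1  2  2  1  3
gen 14: 0  2  2  2  2
1  0  3  3  3
2  1  0  2  0
1  0  0  0  3
1  2  2  1  3
gen 15: 0  2  3  3  3
1  1  0  1  1
2  1  1  3  1
1  0  0  0  3
1  2  2  1  3
gen 16: 0  2  3  3  3
1  1  0  1  2
2  1  1  3  1
1  0  0  0  3
1  2  2  1  3

1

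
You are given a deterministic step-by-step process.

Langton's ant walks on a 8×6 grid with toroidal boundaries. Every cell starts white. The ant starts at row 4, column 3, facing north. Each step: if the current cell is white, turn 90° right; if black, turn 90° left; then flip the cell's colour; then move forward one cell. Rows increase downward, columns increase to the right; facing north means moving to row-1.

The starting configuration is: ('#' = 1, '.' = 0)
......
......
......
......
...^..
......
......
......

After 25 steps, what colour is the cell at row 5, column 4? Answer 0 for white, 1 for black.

1

gen 0: ......
......
......
......
...^..
......
......
......
gen 1: ......
......
......
......
...#>.
......
......
......
gen 2: ......
......
......
......
...##.
....v.
......
......
gen 3: ......
......
......
......
...##.
...<#.
......
......
gen 4: ......
......
......
......
...^#.
...##.
......
......
gen 5: ......
......
......
......
..<.#.
...##.
......
......
gen 6: ......
......
......
..^...
..#.#.
...##.
......
......
gen 7: ......
......
......
..#>..
..#.#.
...##.
......
......
gen 8: ......
......
......
..##..
..#v#.
...##.
......
......
gen 9: ......
......
......
..##..
..<##.
...##.
......
......
gen 10: ......
......
......
..##..
...##.
..v##.
......
......
gen 11: ......
......
......
..##..
...##.
.<###.
......
......
gen 12: ......
......
......
..##..
.^.##.
.####.
......
......
gen 13: ......
......
......
..##..
.#>##.
.####.
......
......
gen 14: ......
......
......
..##..
.####.
.#v##.
......
......
gen 15: ......
......
......
..##..
.####.
.#.>#.
......
......
gen 16: ......
......
......
..##..
.##^#.
.#..#.
......
......
gen 17: ......
......
......
..##..
.#<.#.
.#..#.
......
......
gen 18: ......
......
......
..##..
.#..#.
.#v.#.
......
......
gen 19: ......
......
......
..##..
.#..#.
.<#.#.
......
......
gen 20: ......
......
......
..##..
.#..#.
..#.#.
.v....
......
gen 21: ......
......
......
..##..
.#..#.
..#.#.
<#....
......
gen 22: ......
......
......
..##..
.#..#.
^.#.#.
##....
......
gen 23: ......
......
......
..##..
.#..#.
#>#.#.
##....
......
gen 24: ......
......
......
..##..
.#..#.
###.#.
#v....
......
gen 25: ......
......
......
..##..
.#..#.
###.#.
#.>...
......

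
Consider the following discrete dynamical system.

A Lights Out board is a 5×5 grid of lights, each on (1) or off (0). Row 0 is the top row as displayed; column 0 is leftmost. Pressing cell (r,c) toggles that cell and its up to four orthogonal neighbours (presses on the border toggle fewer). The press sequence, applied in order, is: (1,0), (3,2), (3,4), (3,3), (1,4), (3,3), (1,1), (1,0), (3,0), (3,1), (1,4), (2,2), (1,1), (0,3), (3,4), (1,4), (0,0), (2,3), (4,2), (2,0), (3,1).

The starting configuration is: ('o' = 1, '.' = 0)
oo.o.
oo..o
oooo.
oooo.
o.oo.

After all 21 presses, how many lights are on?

13

k=0  oo.o.
oo..o
oooo.
oooo.
o.oo.
k=1  .o.o.
....o
.ooo.
oooo.
o.oo.
k=2  .o.o.
....o
.o.o.
o....
o..o.
k=3  .o.o.
....o
.o.oo
o..oo
o..oo
k=4  .o.o.
....o
.o..o
o.o..
o...o
k=5  .o.oo
...o.
.o...
o.o..
o...o
k=6  .o.oo
...o.
.o.o.
o..oo
o..oo
k=7  ...oo
oooo.
...o.
o..oo
o..oo
k=8  o..oo
..oo.
o..o.
o..oo
o..oo
k=9  o..oo
..oo.
...o.
.o.oo
...oo
k=10  o..oo
..oo.
.o.o.
o.ooo
.o.oo
k=11  o..o.
..o.o
.o.oo
o.ooo
.o.oo
k=12  o..o.
....o
..o.o
o..oo
.o.oo
k=13  oo.o.
ooo.o
.oo.o
o..oo
.o.oo
k=14  ooo.o
ooooo
.oo.o
o..oo
.o.oo
k=15  ooo.o
ooooo
.oo..
o....
.o.o.
k=16  ooo..
ooo..
.oo.o
o....
.o.o.
k=17  ..o..
.oo..
.oo.o
o....
.o.o.
k=18  ..o..
.ooo.
.o.o.
o..o.
.o.o.
k=19  ..o..
.ooo.
.o.o.
o.oo.
..o..
k=20  ..o..
oooo.
o..o.
..oo.
..o..
k=21  ..o..
oooo.
oo.o.
oo.o.
.oo..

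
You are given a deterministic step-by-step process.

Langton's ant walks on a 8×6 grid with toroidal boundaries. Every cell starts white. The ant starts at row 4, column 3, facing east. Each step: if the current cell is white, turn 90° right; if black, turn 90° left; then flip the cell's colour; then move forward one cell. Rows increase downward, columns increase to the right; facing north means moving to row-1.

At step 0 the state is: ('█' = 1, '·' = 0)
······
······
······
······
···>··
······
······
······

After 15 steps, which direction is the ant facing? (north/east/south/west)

south

k=0  ······
······
······
······
···>··
······
······
······
k=1  ······
······
······
······
···█··
···v··
······
······
k=2  ······
······
······
······
···█··
··<█··
······
······
k=3  ······
······
······
······
··^█··
··██··
······
······
k=4  ······
······
······
······
··█>··
··██··
······
······
k=5  ······
······
······
···^··
··█···
··██··
······
······
k=6  ······
······
······
···█>·
··█···
··██··
······
······
k=7  ······
······
······
···██·
··█·v·
··██··
······
······
k=8  ······
······
······
···██·
··█<█·
··██··
······
······
k=9  ······
······
······
···^█·
··███·
··██··
······
······
k=10  ······
······
······
··<·█·
··███·
··██··
······
······
k=11  ······
······
··^···
··█·█·
··███·
··██··
······
······
k=12  ······
······
··█>··
··█·█·
··███·
··██··
······
······
k=13  ······
······
··██··
··█v█·
··███·
··██··
······
······
k=14  ······
······
··██··
··<██·
··███·
··██··
······
······
k=15  ······
······
··██··
···██·
··v██·
··██··
······
······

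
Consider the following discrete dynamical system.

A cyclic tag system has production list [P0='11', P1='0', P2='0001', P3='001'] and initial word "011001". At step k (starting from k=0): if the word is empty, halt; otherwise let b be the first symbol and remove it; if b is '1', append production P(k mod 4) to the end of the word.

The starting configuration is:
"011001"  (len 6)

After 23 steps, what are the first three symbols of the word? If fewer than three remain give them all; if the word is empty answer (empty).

000

k=0  "011001"  (len 6)
k=1  "11001"  (len 5)
k=2  "10010"  (len 5)
k=3  "00100001"  (len 8)
k=4  "0100001"  (len 7)
k=5  "100001"  (len 6)
k=6  "000010"  (len 6)
k=7  "00010"  (len 5)
k=8  "0010"  (len 4)
k=9  "010"  (len 3)
k=10  "10"  (len 2)
k=11  "00001"  (len 5)
k=12  "0001"  (len 4)
k=13  "001"  (len 3)
k=14  "01"  (len 2)
k=15  "1"  (len 1)
k=16  "001"  (len 3)
k=17  "01"  (len 2)
k=18  "1"  (len 1)
k=19  "0001"  (len 4)
k=20  "001"  (len 3)
k=21  "01"  (len 2)
k=22  "1"  (len 1)
k=23  "0001"  (len 4)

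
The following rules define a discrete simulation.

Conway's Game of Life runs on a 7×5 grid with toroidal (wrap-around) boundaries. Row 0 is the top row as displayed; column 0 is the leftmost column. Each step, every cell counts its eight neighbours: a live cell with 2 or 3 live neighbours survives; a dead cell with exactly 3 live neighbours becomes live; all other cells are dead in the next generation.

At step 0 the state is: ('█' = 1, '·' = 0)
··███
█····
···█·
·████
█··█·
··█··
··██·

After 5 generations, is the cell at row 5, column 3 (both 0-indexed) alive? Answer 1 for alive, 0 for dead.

0

step 0: ··███
█····
···█·
·████
█··█·
··█··
··██·
step 1: ·██·█
··█··
██·█·
██···
█····
·██·█
·█··█
step 2: ·██··
····█
█···█
··█··
··█·█
·████
····█
step 3: █··█·
·█·██
█··██
██··█
█···█
·██·█
····█
step 4: █·██·
·█···
·····
·█···
··█··
·█··█
·██·█
step 5: █··██
·██··
·····
·····
███··
·█···
····█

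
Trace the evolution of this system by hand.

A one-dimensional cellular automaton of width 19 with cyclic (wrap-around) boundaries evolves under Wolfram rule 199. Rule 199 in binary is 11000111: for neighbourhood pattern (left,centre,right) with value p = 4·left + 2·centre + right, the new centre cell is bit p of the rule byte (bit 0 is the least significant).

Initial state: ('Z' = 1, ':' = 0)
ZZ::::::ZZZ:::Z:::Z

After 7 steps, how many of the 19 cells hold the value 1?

11

step 0: ZZ::::::ZZZ:::Z:::Z
step 1: ZZ:ZZZZZ:ZZ:ZZZ:ZZ:
step 2: :Z::ZZZZ::Z::ZZ::Z:
step 3: ZZ:Z:ZZZ:ZZ:Z:Z:ZZ:
step 4: :Z:Z::ZZ::Z:Z:Z::Z:
step 5: ZZ:Z:Z:Z:ZZ:Z:Z:ZZ:
step 6: :Z:Z:Z:Z::Z:Z:Z::Z:
step 7: ZZ:Z:Z:Z:ZZ:Z:Z:ZZ:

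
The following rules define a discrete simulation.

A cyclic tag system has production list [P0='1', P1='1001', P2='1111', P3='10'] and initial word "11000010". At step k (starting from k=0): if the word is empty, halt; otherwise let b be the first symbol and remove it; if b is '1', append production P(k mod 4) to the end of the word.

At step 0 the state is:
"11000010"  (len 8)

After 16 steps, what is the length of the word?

17

k=0  "11000010"  (len 8)
k=1  "10000101"  (len 8)
k=2  "00001011001"  (len 11)
k=3  "0001011001"  (len 10)
k=4  "001011001"  (len 9)
k=5  "01011001"  (len 8)
k=6  "1011001"  (len 7)
k=7  "0110011111"  (len 10)
k=8  "110011111"  (len 9)
k=9  "100111111"  (len 9)
k=10  "001111111001"  (len 12)
k=11  "01111111001"  (len 11)
k=12  "1111111001"  (len 10)
k=13  "1111110011"  (len 10)
k=14  "1111100111001"  (len 13)
k=15  "1111001110011111"  (len 16)
k=16  "11100111001111110"  (len 17)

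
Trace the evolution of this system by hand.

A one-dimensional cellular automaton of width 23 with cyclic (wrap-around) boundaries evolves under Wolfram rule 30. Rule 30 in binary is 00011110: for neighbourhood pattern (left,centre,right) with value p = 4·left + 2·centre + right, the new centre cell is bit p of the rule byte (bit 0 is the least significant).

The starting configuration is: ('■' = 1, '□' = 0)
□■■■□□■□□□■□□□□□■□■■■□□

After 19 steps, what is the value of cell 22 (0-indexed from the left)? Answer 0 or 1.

1

t=0: □■■■□□■□□□■□□□□□■□■■■□□
t=1: ■■□□■■■■□■■■□□□■■□■□□■□
t=2: ■□■■■□□□□■□□■□■■□□■■■■□
t=3: ■□■□□■□□■■■■■□■□■■■□□□□
t=4: ■□■■■■■■■□□□□□■□■□□■□□■
t=5: □□■□□□□□□■□□□■■□■■■■■■■
t=6: ■■■■□□□□■■■□■■□□■□□□□□□
t=7: ■□□□■□□■■□□□■□■■■■□□□□■
t=8: □■□■■■■■□■□■■□■□□□■□□■■
t=9: □■□■□□□□□■□■□□■■□■■■■■□
t=10: ■■□■■□□□■■□■■■■□□■□□□□■
t=11: □□□■□■□■■□□■□□□■■■■□□■■
t=12: ■□■■□■□■□■■■■□■■□□□■■■□
t=13: ■□■□□■□■□■□□□□■□■□■■□□□
t=14: ■□■■■■□■□■■□□■■□■□■□■□■
t=15: □□■□□□□■□■□■■■□□■□■□■□■
t=16: ■■■■□□■■□■□■□□■■■□■□■□■
t=17: □□□□■■■□□■□■■■■□□□■□■□■
t=18: ■□□■■□□■■■□■□□□■□■■□■□■
t=19: □■■■□■■■□□□■■□■■□■□□■□■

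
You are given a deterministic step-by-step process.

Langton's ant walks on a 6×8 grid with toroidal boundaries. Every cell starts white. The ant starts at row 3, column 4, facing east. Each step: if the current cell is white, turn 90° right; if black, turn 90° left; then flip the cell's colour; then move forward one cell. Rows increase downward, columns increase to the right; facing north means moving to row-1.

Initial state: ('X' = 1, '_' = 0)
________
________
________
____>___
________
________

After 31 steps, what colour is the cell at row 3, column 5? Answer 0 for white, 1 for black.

gen 0: ________
________
________
____>___
________
________
gen 1: ________
________
________
____X___
____v___
________
gen 2: ________
________
________
____X___
___<X___
________
gen 3: ________
________
________
___^X___
___XX___
________
gen 4: ________
________
________
___X>___
___XX___
________
gen 5: ________
________
____^___
___X____
___XX___
________
gen 6: ________
________
____X>__
___X____
___XX___
________
gen 7: ________
________
____XX__
___X_v__
___XX___
________
gen 8: ________
________
____XX__
___X<X__
___XX___
________
gen 9: ________
________
____^X__
___XXX__
___XX___
________
gen 10: ________
________
___<_X__
___XXX__
___XX___
________
gen 11: ________
___^____
___X_X__
___XXX__
___XX___
________
gen 12: ________
___X>___
___X_X__
___XXX__
___XX___
________
gen 13: ________
___XX___
___XvX__
___XXX__
___XX___
________
gen 14: ________
___XX___
___<XX__
___XXX__
___XX___
________
gen 15: ________
___XX___
____XX__
___vXX__
___XX___
________
gen 16: ________
___XX___
____XX__
____>X__
___XX___
________
gen 17: ________
___XX___
____^X__
_____X__
___XX___
________
gen 18: ________
___XX___
___<_X__
_____X__
___XX___
________
gen 19: ________
___^X___
___X_X__
_____X__
___XX___
________
gen 20: ________
__<_X___
___X_X__
_____X__
___XX___
________
gen 21: __^_____
__X_X___
___X_X__
_____X__
___XX___
________
gen 22: __X>____
__X_X___
___X_X__
_____X__
___XX___
________
gen 23: __XX____
__XvX___
___X_X__
_____X__
___XX___
________
gen 24: __XX____
__<XX___
___X_X__
_____X__
___XX___
________
gen 25: __XX____
___XX___
__vX_X__
_____X__
___XX___
________
gen 26: __XX____
___XX___
_<XX_X__
_____X__
___XX___
________
gen 27: __XX____
_^_XX___
_XXX_X__
_____X__
___XX___
________
gen 28: __XX____
_X>XX___
_XXX_X__
_____X__
___XX___
________
gen 29: __XX____
_XXXX___
_XvX_X__
_____X__
___XX___
________
gen 30: __XX____
_XXXX___
_X_>_X__
_____X__
___XX___
________
gen 31: __XX____
_XX^X___
_X___X__
_____X__
___XX___
________

1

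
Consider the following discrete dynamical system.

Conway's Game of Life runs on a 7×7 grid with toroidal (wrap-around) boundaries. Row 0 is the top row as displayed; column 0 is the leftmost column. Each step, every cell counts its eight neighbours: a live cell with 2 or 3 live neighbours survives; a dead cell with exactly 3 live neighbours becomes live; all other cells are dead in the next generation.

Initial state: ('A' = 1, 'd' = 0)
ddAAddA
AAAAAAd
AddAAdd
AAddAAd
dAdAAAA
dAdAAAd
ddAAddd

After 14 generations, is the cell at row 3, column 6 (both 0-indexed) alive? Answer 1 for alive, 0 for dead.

1

t=0: ddAAddA
AAAAAAd
AddAAdd
AAddAAd
dAdAAAA
dAdAAAd
ddAAddd
t=1: AddddAA
AddddAd
ddddddd
dAddddd
dAddddd
AAddddA
dAdddAd
t=2: AAddAAd
AddddAd
ddddddd
ddddddd
dAAdddd
dAAdddA
dAdddAd
t=3: AAddAAd
AAddAAd
ddddddd
ddddddd
AAAdddd
ddddddd
ddddAAd
t=4: AAdAddd
AAddAAd
ddddddd
dAddddd
dAddddd
dAddddd
ddddAAA
t=5: dAAAddd
AAAdAdA
AAddddd
ddddddd
AAAdddd
AddddAd
dAAdAAA
t=6: ddddddd
ddddddA
ddAdddA
ddAdddd
AAddddA
dddAAAd
ddddAAA
t=7: ddddddA
ddddddd
ddddddd
ddAdddA
AAAAAAA
dddAddd
dddAddA
t=8: ddddddd
ddddddd
ddddddd
ddAdAdA
AAddAAA
dAddddd
ddddddd
t=9: ddddddd
ddddddd
ddddddd
dAdAAdA
dAAAAdA
dAdddAA
ddddddd
t=10: ddddddd
ddddddd
ddddddd
dAddAdd
dAddddA
dAdAAAA
ddddddd
t=11: ddddddd
ddddddd
ddddddd
Adddddd
dAdAddA
ddAdAAA
ddddAAd
t=12: ddddddd
ddddddd
ddddddd
Adddddd
dAAAAdA
AdAdddA
dddAAdA
t=13: ddddddd
ddddddd
ddddddd
AAAAddd
ddAAdAA
ddddddA
AddAdAA
t=14: ddddddA
ddddddd
dAAdddd
AAdAAdA
dddAAAA
ddAAddd
AddddAA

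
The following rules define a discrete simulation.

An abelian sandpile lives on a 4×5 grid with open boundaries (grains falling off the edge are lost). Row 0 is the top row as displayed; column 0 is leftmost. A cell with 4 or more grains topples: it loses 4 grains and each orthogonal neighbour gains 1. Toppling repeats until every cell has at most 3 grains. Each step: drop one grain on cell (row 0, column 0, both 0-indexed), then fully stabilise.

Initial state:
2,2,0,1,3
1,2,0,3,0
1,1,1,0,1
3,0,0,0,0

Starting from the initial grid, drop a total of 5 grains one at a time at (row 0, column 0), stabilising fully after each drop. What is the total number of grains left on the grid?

t=0: 2,2,0,1,3
1,2,0,3,0
1,1,1,0,1
3,0,0,0,0
t=1: 3,2,0,1,3
1,2,0,3,0
1,1,1,0,1
3,0,0,0,0
t=2: 0,3,0,1,3
2,2,0,3,0
1,1,1,0,1
3,0,0,0,0
t=3: 1,3,0,1,3
2,2,0,3,0
1,1,1,0,1
3,0,0,0,0
t=4: 2,3,0,1,3
2,2,0,3,0
1,1,1,0,1
3,0,0,0,0
t=5: 3,3,0,1,3
2,2,0,3,0
1,1,1,0,1
3,0,0,0,0

24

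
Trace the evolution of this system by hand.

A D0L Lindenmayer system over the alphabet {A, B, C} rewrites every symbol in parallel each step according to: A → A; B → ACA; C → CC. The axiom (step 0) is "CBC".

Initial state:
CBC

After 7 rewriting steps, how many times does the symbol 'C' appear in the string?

gen 0: CBC
gen 1: CCACACC
gen 2: CCCCACCACCCC
gen 3: CCCCCCCCACCCCACCCCCCCC
gen 4: CCCCCCCCCCCCCCCCACCCCCCCCACCCCCCCCCCCCCCCC
gen 5: CCCCCCCCCCCCCCCCCCCCCCCCCCCCCCCCACCCCCCCCCCCCCCCCACCCCCCCCCCCCCCCCCCCCCCCCCCCCCCCC
gen 6: CCCCCCCCCCCCCCCCCCCCCCCCCCCCCCCCCCCCCCCCCCCCCCCCCCCCCCCCCC…CCCCCCCCCCCCCCCCCCCCCCCCCCCCCCCCCCCCCCCCCCCCCCCCCCCCCCCCCC  (len 162)
gen 7: CCCCCCCCCCCCCCCCCCCCCCCCCCCCCCCCCCCCCCCCCCCCCCCCCCCCCCCCCC…CCCCCCCCCCCCCCCCCCCCCCCCCCCCCCCCCCCCCCCCCCCCCCCCCCCCCCCCCC  (len 322)

320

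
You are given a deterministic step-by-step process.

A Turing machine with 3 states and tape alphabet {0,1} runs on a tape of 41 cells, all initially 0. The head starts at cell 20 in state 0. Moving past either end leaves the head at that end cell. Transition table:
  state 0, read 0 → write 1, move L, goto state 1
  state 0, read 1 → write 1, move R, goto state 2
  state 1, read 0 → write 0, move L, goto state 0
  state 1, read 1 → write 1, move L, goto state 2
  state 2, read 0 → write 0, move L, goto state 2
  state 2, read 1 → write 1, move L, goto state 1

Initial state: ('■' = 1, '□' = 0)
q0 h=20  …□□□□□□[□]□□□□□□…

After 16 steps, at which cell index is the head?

4

t=0: q0 h=20  …□□□□□□[□]□□□□□□…
t=1: q1 h=19  …□□□□□□[□]■□□□□□…
t=2: q0 h=18  …□□□□□□[□]□■□□□□…
t=3: q1 h=17  …□□□□□□[□]■□■□□□…
t=4: q0 h=16  …□□□□□□[□]□■□■□□…
t=5: q1 h=15  …□□□□□□[□]■□■□■□…
t=6: q0 h=14  …□□□□□□[□]□■□■□■…
t=7: q1 h=13  …□□□□□□[□]■□■□■□…
t=8: q0 h=12  …□□□□□□[□]□■□■□■…
t=9: q1 h=11  …□□□□□□[□]■□■□■□…
t=10: q0 h=10  …□□□□□□[□]□■□■□■…
t=11: q1 h= 9  …□□□□□□[□]■□■□■□…
t=12: q0 h= 8  …□□□□□□[□]□■□■□■…
t=13: q1 h= 7  …□□□□□□[□]■□■□■□…
t=14: q0 h= 6  |□□□□□□[□]□■□■□■…
t=15: q1 h= 5  |□□□□□[□]■□■□■□…
t=16: q0 h= 4  |□□□□[□]□■□■□■…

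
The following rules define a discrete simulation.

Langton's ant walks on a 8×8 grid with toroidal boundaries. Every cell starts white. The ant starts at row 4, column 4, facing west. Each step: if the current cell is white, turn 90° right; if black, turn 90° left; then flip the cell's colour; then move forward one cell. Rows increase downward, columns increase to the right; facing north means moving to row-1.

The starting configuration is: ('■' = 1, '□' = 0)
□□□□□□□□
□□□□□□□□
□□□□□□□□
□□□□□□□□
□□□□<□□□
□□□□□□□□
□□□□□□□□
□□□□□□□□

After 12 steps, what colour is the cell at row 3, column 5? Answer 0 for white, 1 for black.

[0] □□□□□□□□
□□□□□□□□
□□□□□□□□
□□□□□□□□
□□□□<□□□
□□□□□□□□
□□□□□□□□
□□□□□□□□
[1] □□□□□□□□
□□□□□□□□
□□□□□□□□
□□□□^□□□
□□□□■□□□
□□□□□□□□
□□□□□□□□
□□□□□□□□
[2] □□□□□□□□
□□□□□□□□
□□□□□□□□
□□□□■>□□
□□□□■□□□
□□□□□□□□
□□□□□□□□
□□□□□□□□
[3] □□□□□□□□
□□□□□□□□
□□□□□□□□
□□□□■■□□
□□□□■v□□
□□□□□□□□
□□□□□□□□
□□□□□□□□
[4] □□□□□□□□
□□□□□□□□
□□□□□□□□
□□□□■■□□
□□□□<■□□
□□□□□□□□
□□□□□□□□
□□□□□□□□
[5] □□□□□□□□
□□□□□□□□
□□□□□□□□
□□□□■■□□
□□□□□■□□
□□□□v□□□
□□□□□□□□
□□□□□□□□
[6] □□□□□□□□
□□□□□□□□
□□□□□□□□
□□□□■■□□
□□□□□■□□
□□□<■□□□
□□□□□□□□
□□□□□□□□
[7] □□□□□□□□
□□□□□□□□
□□□□□□□□
□□□□■■□□
□□□^□■□□
□□□■■□□□
□□□□□□□□
□□□□□□□□
[8] □□□□□□□□
□□□□□□□□
□□□□□□□□
□□□□■■□□
□□□■>■□□
□□□■■□□□
□□□□□□□□
□□□□□□□□
[9] □□□□□□□□
□□□□□□□□
□□□□□□□□
□□□□■■□□
□□□■■■□□
□□□■v□□□
□□□□□□□□
□□□□□□□□
[10] □□□□□□□□
□□□□□□□□
□□□□□□□□
□□□□■■□□
□□□■■■□□
□□□■□>□□
□□□□□□□□
□□□□□□□□
[11] □□□□□□□□
□□□□□□□□
□□□□□□□□
□□□□■■□□
□□□■■■□□
□□□■□■□□
□□□□□v□□
□□□□□□□□
[12] □□□□□□□□
□□□□□□□□
□□□□□□□□
□□□□■■□□
□□□■■■□□
□□□■□■□□
□□□□<■□□
□□□□□□□□

1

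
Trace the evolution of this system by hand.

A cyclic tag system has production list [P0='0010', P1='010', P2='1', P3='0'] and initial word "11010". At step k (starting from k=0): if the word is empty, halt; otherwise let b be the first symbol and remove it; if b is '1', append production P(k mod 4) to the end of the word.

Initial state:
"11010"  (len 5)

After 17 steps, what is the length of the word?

0

0) "11010"  (len 5)
1) "10100010"  (len 8)
2) "0100010010"  (len 10)
3) "100010010"  (len 9)
4) "000100100"  (len 9)
5) "00100100"  (len 8)
6) "0100100"  (len 7)
7) "100100"  (len 6)
8) "001000"  (len 6)
9) "01000"  (len 5)
10) "1000"  (len 4)
11) "0001"  (len 4)
12) "001"  (len 3)
13) "01"  (len 2)
14) "1"  (len 1)
15) "1"  (len 1)
16) "0"  (len 1)
17) (halted — word empty)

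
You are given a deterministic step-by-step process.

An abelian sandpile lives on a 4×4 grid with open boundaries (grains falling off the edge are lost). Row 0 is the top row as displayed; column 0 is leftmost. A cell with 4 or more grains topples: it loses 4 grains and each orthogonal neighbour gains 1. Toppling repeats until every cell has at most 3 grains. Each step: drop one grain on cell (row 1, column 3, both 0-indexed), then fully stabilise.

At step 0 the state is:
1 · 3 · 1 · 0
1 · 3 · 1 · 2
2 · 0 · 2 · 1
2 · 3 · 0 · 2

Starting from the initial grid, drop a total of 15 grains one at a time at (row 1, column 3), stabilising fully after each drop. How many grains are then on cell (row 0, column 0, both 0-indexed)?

2

k=0  1 · 3 · 1 · 0
1 · 3 · 1 · 2
2 · 0 · 2 · 1
2 · 3 · 0 · 2
k=1  1 · 3 · 1 · 0
1 · 3 · 1 · 3
2 · 0 · 2 · 1
2 · 3 · 0 · 2
k=2  1 · 3 · 1 · 1
1 · 3 · 2 · 0
2 · 0 · 2 · 2
2 · 3 · 0 · 2
k=3  1 · 3 · 1 · 1
1 · 3 · 2 · 1
2 · 0 · 2 · 2
2 · 3 · 0 · 2
k=4  1 · 3 · 1 · 1
1 · 3 · 2 · 2
2 · 0 · 2 · 2
2 · 3 · 0 · 2
k=5  1 · 3 · 1 · 1
1 · 3 · 2 · 3
2 · 0 · 2 · 2
2 · 3 · 0 · 2
k=6  1 · 3 · 1 · 2
1 · 3 · 3 · 0
2 · 0 · 2 · 3
2 · 3 · 0 · 2
k=7  1 · 3 · 1 · 2
1 · 3 · 3 · 1
2 · 0 · 2 · 3
2 · 3 · 0 · 2
k=8  1 · 3 · 1 · 2
1 · 3 · 3 · 2
2 · 0 · 2 · 3
2 · 3 · 0 · 2
k=9  1 · 3 · 1 · 2
1 · 3 · 3 · 3
2 · 0 · 2 · 3
2 · 3 · 0 · 2
k=10  2 · 0 · 3 · 3
2 · 1 · 2 · 2
2 · 2 · 0 · 1
2 · 3 · 1 · 3
k=11  2 · 0 · 3 · 3
2 · 1 · 2 · 3
2 · 2 · 0 · 1
2 · 3 · 1 · 3
k=12  2 · 1 · 1 · 1
2 · 2 · 0 · 2
2 · 2 · 1 · 2
2 · 3 · 1 · 3
k=13  2 · 1 · 1 · 1
2 · 2 · 0 · 3
2 · 2 · 1 · 2
2 · 3 · 1 · 3
k=14  2 · 1 · 1 · 2
2 · 2 · 1 · 0
2 · 2 · 1 · 3
2 · 3 · 1 · 3
k=15  2 · 1 · 1 · 2
2 · 2 · 1 · 1
2 · 2 · 1 · 3
2 · 3 · 1 · 3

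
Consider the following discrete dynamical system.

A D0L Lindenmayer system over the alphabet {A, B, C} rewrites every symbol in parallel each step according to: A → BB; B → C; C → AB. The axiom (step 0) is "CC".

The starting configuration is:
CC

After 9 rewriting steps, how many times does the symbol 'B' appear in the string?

gen 0: CC
gen 1: ABAB
gen 2: BBCBBC
gen 3: CCABCCAB
gen 4: ABABBBCABABBBC
gen 5: BBCBBCCCABBBCBBCCCAB
gen 6: CCABCCABABABBBCCCABCCABABABBBC
gen 7: ABABBBCABABBBCBBCBBCCCABABABBBCABABBBCBBCBBCCCAB
gen 8: BBCBBCCCABBBCBBCCCABCCABCCABABABBBCBBCBBCCCABBBCBBCCCABCCABCCABABABBBC
gen 9: CCABCCABABABBBCCCABCCABABABBBCABABBBCABABBBCBBCBBCCCABCCABCCABABABBBCCCABCCABABABBBCABABBBCABABBBCBBCBBCCCAB

50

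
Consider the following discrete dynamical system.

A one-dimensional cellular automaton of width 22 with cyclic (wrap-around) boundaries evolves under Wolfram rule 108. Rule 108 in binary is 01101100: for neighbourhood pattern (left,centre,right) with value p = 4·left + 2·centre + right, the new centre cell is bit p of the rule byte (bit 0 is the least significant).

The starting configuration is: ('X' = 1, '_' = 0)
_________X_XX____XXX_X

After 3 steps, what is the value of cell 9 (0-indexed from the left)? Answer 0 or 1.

t=0: _________X_XX____XXX_X
t=1: _________XXXX____X_XXX
t=2: _________X__X____XXX_X
t=3: _________X__X____X_XXX

1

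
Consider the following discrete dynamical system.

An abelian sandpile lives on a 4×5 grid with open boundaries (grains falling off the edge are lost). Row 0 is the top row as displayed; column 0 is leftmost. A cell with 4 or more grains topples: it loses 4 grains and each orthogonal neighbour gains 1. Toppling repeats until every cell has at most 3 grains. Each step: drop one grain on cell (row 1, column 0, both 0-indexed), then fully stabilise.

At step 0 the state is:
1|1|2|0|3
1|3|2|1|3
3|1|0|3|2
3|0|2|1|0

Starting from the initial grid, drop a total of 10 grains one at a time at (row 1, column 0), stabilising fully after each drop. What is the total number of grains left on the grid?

34

k=0  1|1|2|0|3
1|3|2|1|3
3|1|0|3|2
3|0|2|1|0
k=1  1|1|2|0|3
2|3|2|1|3
3|1|0|3|2
3|0|2|1|0
k=2  1|1|2|0|3
3|3|2|1|3
3|1|0|3|2
3|0|2|1|0
k=3  2|2|2|0|3
2|0|3|1|3
1|3|0|3|2
0|1|2|1|0
k=4  2|2|2|0|3
3|0|3|1|3
1|3|0|3|2
0|1|2|1|0
k=5  3|2|2|0|3
0|1|3|1|3
2|3|0|3|2
0|1|2|1|0
k=6  3|2|2|0|3
1|1|3|1|3
2|3|0|3|2
0|1|2|1|0
k=7  3|2|2|0|3
2|1|3|1|3
2|3|0|3|2
0|1|2|1|0
k=8  3|2|2|0|3
3|1|3|1|3
2|3|0|3|2
0|1|2|1|0
k=9  0|3|2|0|3
1|2|3|1|3
3|3|0|3|2
0|1|2|1|0
k=10  0|3|2|0|3
2|2|3|1|3
3|3|0|3|2
0|1|2|1|0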